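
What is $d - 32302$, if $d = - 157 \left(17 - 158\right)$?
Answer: $-10165$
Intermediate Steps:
$d = 22137$ ($d = \left(-157\right) \left(-141\right) = 22137$)
$d - 32302 = 22137 - 32302 = -10165$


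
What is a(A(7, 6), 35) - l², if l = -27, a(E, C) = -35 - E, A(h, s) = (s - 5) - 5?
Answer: -760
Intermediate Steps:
A(h, s) = -10 + s (A(h, s) = (-5 + s) - 5 = -10 + s)
a(A(7, 6), 35) - l² = (-35 - (-10 + 6)) - 1*(-27)² = (-35 - 1*(-4)) - 1*729 = (-35 + 4) - 729 = -31 - 729 = -760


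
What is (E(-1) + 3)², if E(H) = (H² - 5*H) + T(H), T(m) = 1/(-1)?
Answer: 64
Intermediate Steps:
T(m) = -1
E(H) = -1 + H² - 5*H (E(H) = (H² - 5*H) - 1 = -1 + H² - 5*H)
(E(-1) + 3)² = ((-1 + (-1)² - 5*(-1)) + 3)² = ((-1 + 1 + 5) + 3)² = (5 + 3)² = 8² = 64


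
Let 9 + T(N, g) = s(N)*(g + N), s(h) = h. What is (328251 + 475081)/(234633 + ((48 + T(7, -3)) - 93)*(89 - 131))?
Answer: 803332/235725 ≈ 3.4079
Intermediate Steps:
T(N, g) = -9 + N*(N + g) (T(N, g) = -9 + N*(g + N) = -9 + N*(N + g))
(328251 + 475081)/(234633 + ((48 + T(7, -3)) - 93)*(89 - 131)) = (328251 + 475081)/(234633 + ((48 + (-9 + 7**2 + 7*(-3))) - 93)*(89 - 131)) = 803332/(234633 + ((48 + (-9 + 49 - 21)) - 93)*(-42)) = 803332/(234633 + ((48 + 19) - 93)*(-42)) = 803332/(234633 + (67 - 93)*(-42)) = 803332/(234633 - 26*(-42)) = 803332/(234633 + 1092) = 803332/235725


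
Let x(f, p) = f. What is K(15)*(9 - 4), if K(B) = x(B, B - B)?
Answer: 75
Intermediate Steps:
K(B) = B
K(15)*(9 - 4) = 15*(9 - 4) = 15*5 = 75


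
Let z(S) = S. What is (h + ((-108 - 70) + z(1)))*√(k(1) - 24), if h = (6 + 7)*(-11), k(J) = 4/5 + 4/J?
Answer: -256*I*√30 ≈ -1402.2*I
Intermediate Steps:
k(J) = ⅘ + 4/J (k(J) = 4*(⅕) + 4/J = ⅘ + 4/J)
h = -143 (h = 13*(-11) = -143)
(h + ((-108 - 70) + z(1)))*√(k(1) - 24) = (-143 + ((-108 - 70) + 1))*√((⅘ + 4/1) - 24) = (-143 + (-178 + 1))*√((⅘ + 4*1) - 24) = (-143 - 177)*√((⅘ + 4) - 24) = -320*√(24/5 - 24) = -256*I*√30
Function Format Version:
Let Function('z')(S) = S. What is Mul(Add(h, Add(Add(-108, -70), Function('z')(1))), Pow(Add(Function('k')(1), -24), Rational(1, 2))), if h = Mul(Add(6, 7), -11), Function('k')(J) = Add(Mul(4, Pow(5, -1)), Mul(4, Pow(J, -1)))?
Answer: Mul(-256, I, Pow(30, Rational(1, 2))) ≈ Mul(-1402.2, I)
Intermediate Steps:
Function('k')(J) = Add(Rational(4, 5), Mul(4, Pow(J, -1))) (Function('k')(J) = Add(Mul(4, Rational(1, 5)), Mul(4, Pow(J, -1))) = Add(Rational(4, 5), Mul(4, Pow(J, -1))))
h = -143 (h = Mul(13, -11) = -143)
Mul(Add(h, Add(Add(-108, -70), Function('z')(1))), Pow(Add(Function('k')(1), -24), Rational(1, 2))) = Mul(Add(-143, Add(Add(-108, -70), 1)), Pow(Add(Add(Rational(4, 5), Mul(4, Pow(1, -1))), -24), Rational(1, 2))) = Mul(Add(-143, Add(-178, 1)), Pow(Add(Add(Rational(4, 5), Mul(4, 1)), -24), Rational(1, 2))) = Mul(Add(-143, -177), Pow(Add(Add(Rational(4, 5), 4), -24), Rational(1, 2))) = Mul(-320, Pow(Add(Rational(24, 5), -24), Rational(1, 2))) = Mul(-320, Pow(Rational(-96, 5), Rational(1, 2))) = Mul(-320, Mul(Rational(4, 5), I, Pow(30, Rational(1, 2)))) = Mul(-256, I, Pow(30, Rational(1, 2)))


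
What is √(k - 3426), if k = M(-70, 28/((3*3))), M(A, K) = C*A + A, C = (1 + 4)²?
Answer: I*√5246 ≈ 72.429*I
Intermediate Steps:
C = 25 (C = 5² = 25)
M(A, K) = 26*A (M(A, K) = 25*A + A = 26*A)
k = -1820 (k = 26*(-70) = -1820)
√(k - 3426) = √(-1820 - 3426) = √(-5246) = I*√5246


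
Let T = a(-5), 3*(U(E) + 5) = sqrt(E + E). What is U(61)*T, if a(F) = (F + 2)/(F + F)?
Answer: -3/2 + sqrt(122)/10 ≈ -0.39546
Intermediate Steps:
U(E) = -5 + sqrt(2)*sqrt(E)/3 (U(E) = -5 + sqrt(E + E)/3 = -5 + sqrt(2*E)/3 = -5 + (sqrt(2)*sqrt(E))/3 = -5 + sqrt(2)*sqrt(E)/3)
a(F) = (2 + F)/(2*F) (a(F) = (2 + F)/((2*F)) = (2 + F)*(1/(2*F)) = (2 + F)/(2*F))
T = 3/10 (T = (1/2)*(2 - 5)/(-5) = (1/2)*(-1/5)*(-3) = 3/10 ≈ 0.30000)
U(61)*T = (-5 + sqrt(2)*sqrt(61)/3)*(3/10) = (-5 + sqrt(122)/3)*(3/10) = -3/2 + sqrt(122)/10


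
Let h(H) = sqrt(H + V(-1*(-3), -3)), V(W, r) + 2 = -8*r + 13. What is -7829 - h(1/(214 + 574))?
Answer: -7829 - sqrt(5433457)/394 ≈ -7834.9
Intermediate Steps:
V(W, r) = 11 - 8*r (V(W, r) = -2 + (-8*r + 13) = -2 + (13 - 8*r) = 11 - 8*r)
h(H) = sqrt(35 + H) (h(H) = sqrt(H + (11 - 8*(-3))) = sqrt(H + (11 + 24)) = sqrt(H + 35) = sqrt(35 + H))
-7829 - h(1/(214 + 574)) = -7829 - sqrt(35 + 1/(214 + 574)) = -7829 - sqrt(35 + 1/788) = -7829 - sqrt(27581/788) = -7829 - sqrt(5433457)/394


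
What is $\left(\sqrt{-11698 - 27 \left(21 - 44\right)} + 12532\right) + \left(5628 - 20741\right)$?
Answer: $-2581 + i \sqrt{11077} \approx -2581.0 + 105.25 i$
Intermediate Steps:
$\left(\sqrt{-11698 - 27 \left(21 - 44\right)} + 12532\right) + \left(5628 - 20741\right) = \left(\sqrt{-11698 - -621} + 12532\right) - 15113 = \left(\sqrt{-11698 + 621} + 12532\right) - 15113 = \left(\sqrt{-11077} + 12532\right) - 15113 = \left(i \sqrt{11077} + 12532\right) - 15113 = \left(12532 + i \sqrt{11077}\right) - 15113 = -2581 + i \sqrt{11077}$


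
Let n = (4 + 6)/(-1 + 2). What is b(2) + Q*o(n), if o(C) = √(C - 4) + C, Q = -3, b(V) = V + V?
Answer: -26 - 3*√6 ≈ -33.348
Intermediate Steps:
b(V) = 2*V
n = 10 (n = 10/1 = 10*1 = 10)
o(C) = C + √(-4 + C) (o(C) = √(-4 + C) + C = C + √(-4 + C))
b(2) + Q*o(n) = 2*2 - 3*(10 + √(-4 + 10)) = 4 - 3*(10 + √6) = 4 + (-30 - 3*√6) = -26 - 3*√6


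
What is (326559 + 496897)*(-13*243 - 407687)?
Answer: -338313603776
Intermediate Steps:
(326559 + 496897)*(-13*243 - 407687) = 823456*(-3159 - 407687) = 823456*(-410846) = -338313603776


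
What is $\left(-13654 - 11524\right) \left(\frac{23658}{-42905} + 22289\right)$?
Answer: $- \frac{24077366062886}{42905} \approx -5.6118 \cdot 10^{8}$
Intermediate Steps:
$\left(-13654 - 11524\right) \left(\frac{23658}{-42905} + 22289\right) = - 25178 \left(23658 \left(- \frac{1}{42905}\right) + 22289\right) = - 25178 \left(- \frac{23658}{42905} + 22289\right) = \left(-25178\right) \frac{956285887}{42905} = - \frac{24077366062886}{42905}$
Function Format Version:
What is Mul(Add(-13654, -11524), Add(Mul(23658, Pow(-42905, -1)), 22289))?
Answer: Rational(-24077366062886, 42905) ≈ -5.6118e+8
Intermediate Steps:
Mul(Add(-13654, -11524), Add(Mul(23658, Pow(-42905, -1)), 22289)) = Mul(-25178, Add(Mul(23658, Rational(-1, 42905)), 22289)) = Mul(-25178, Add(Rational(-23658, 42905), 22289)) = Mul(-25178, Rational(956285887, 42905)) = Rational(-24077366062886, 42905)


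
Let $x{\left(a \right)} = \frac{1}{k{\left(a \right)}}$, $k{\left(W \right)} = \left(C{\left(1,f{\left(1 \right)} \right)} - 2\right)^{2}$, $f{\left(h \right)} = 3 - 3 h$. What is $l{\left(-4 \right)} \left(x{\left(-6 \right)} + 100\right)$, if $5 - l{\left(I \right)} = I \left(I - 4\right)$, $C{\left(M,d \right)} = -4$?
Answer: $- \frac{10803}{4} \approx -2700.8$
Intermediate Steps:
$k{\left(W \right)} = 36$ ($k{\left(W \right)} = \left(-4 - 2\right)^{2} = \left(-6\right)^{2} = 36$)
$l{\left(I \right)} = 5 - I \left(-4 + I\right)$ ($l{\left(I \right)} = 5 - I \left(I - 4\right) = 5 - I \left(-4 + I\right)$)
$x{\left(a \right)} = \frac{1}{36}$
$l{\left(-4 \right)} \left(x{\left(-6 \right)} + 100\right) = \left(5 - \left(-4\right)^{2} + 4 \left(-4\right)\right) \left(\frac{1}{36} + 100\right) = \left(5 - 16 - 16\right) \frac{3601}{36} = \left(-27\right) \frac{3601}{36} = - \frac{10803}{4}$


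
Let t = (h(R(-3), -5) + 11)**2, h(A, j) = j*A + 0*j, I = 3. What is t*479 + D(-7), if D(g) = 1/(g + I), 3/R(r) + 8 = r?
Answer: 35438215/484 ≈ 73220.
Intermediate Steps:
R(r) = 3/(-8 + r)
D(g) = 1/(3 + g) (D(g) = 1/(g + 3) = 1/(3 + g))
h(A, j) = A*j (h(A, j) = A*j + 0 = A*j)
t = 18496/121 (t = ((3/(-8 - 3))*(-5) + 11)**2 = ((3/(-11))*(-5) + 11)**2 = ((3*(-1/11))*(-5) + 11)**2 = (-3/11*(-5) + 11)**2 = (15/11 + 11)**2 = (136/11)**2 = 18496/121 ≈ 152.86)
t*479 + D(-7) = (18496/121)*479 + 1/(3 - 7) = 8859584/121 + 1/(-4) = 8859584/121 - 1/4 = 35438215/484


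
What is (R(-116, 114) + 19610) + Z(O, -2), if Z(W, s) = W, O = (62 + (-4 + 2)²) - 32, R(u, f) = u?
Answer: 19528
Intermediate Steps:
O = 34 (O = (62 + (-2)²) - 32 = (62 + 4) - 32 = 66 - 32 = 34)
(R(-116, 114) + 19610) + Z(O, -2) = (-116 + 19610) + 34 = 19494 + 34 = 19528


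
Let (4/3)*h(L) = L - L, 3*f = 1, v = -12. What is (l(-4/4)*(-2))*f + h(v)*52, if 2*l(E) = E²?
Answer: -⅓ ≈ -0.33333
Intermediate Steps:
f = ⅓ (f = (⅓)*1 = ⅓ ≈ 0.33333)
l(E) = E²/2
h(L) = 0 (h(L) = 3*(L - L)/4 = (¾)*0 = 0)
(l(-4/4)*(-2))*f + h(v)*52 = (((-4/4)²/2)*(-2))*(⅓) + 0*52 = (((-4*¼)²/2)*(-2))*(⅓) + 0 = (((½)*(-1)²)*(-2))*(⅓) + 0 = (((½)*1)*(-2))*(⅓) + 0 = ((½)*(-2))*(⅓) + 0 = -1*⅓ + 0 = -⅓ + 0 = -⅓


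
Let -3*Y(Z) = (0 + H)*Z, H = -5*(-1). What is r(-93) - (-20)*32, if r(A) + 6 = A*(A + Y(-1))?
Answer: 9128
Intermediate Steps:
H = 5
Y(Z) = -5*Z/3 (Y(Z) = -(0 + 5)*Z/3 = -5*Z/3)
r(A) = -6 + A*(5/3 + A) (r(A) = -6 + A*(A - 5/3*(-1)) = -6 + A*(A + 5/3) = -6 + A*(5/3 + A))
r(-93) - (-20)*32 = (-6 + (-93)² + (5/3)*(-93)) - (-20)*32 = (-6 + 8649 - 155) - 1*(-640) = 8488 + 640 = 9128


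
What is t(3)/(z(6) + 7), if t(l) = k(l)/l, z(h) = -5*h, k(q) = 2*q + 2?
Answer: -8/69 ≈ -0.11594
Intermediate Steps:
k(q) = 2 + 2*q
t(l) = (2 + 2*l)/l
t(3)/(z(6) + 7) = (2 + 2/3)/(-5*6 + 7) = (2 + 2*(⅓))/(-30 + 7) = (2 + ⅔)/(-23) = (8/3)*(-1/23) = -8/69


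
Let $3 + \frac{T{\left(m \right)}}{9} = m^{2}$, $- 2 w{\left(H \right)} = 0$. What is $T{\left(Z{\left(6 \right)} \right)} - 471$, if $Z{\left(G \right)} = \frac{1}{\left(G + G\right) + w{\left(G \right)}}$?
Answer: $- \frac{7967}{16} \approx -497.94$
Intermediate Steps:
$w{\left(H \right)} = 0$ ($w{\left(H \right)} = \left(- \frac{1}{2}\right) 0 = 0$)
$Z{\left(G \right)} = \frac{1}{2 G}$ ($Z{\left(G \right)} = \frac{1}{\left(G + G\right) + 0} = \frac{1}{2 G + 0} = \frac{1}{2 G}$)
$T{\left(m \right)} = -27 + 9 m^{2}$
$T{\left(Z{\left(6 \right)} \right)} - 471 = \left(-27 + 9 \left(\frac{1}{2 \cdot 6}\right)^{2}\right) - 471 = \left(-27 + 9 \left(\frac{1}{2} \cdot \frac{1}{6}\right)^{2}\right) - 471 = \left(-27 + \frac{9}{144}\right) - 471 = \left(-27 + 9 \cdot \frac{1}{144}\right) - 471 = \left(-27 + \frac{1}{16}\right) - 471 = - \frac{431}{16} - 471 = - \frac{7967}{16}$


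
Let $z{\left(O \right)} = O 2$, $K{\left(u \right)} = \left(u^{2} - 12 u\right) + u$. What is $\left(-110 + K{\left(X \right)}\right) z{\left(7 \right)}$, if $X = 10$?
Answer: $-1680$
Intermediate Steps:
$K{\left(u \right)} = u^{2} - 11 u$
$z{\left(O \right)} = 2 O$
$\left(-110 + K{\left(X \right)}\right) z{\left(7 \right)} = \left(-110 + 10 \left(-11 + 10\right)\right) 2 \cdot 7 = \left(-110 + 10 \left(-1\right)\right) 14 = \left(-110 - 10\right) 14 = \left(-120\right) 14 = -1680$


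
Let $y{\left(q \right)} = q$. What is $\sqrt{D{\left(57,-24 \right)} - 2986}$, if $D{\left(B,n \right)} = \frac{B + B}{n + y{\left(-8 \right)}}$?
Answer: $\frac{i \sqrt{47833}}{4} \approx 54.677 i$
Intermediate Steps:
$D{\left(B,n \right)} = \frac{2 B}{-8 + n}$ ($D{\left(B,n \right)} = \frac{B + B}{n - 8} = \frac{2 B}{-8 + n}$)
$\sqrt{D{\left(57,-24 \right)} - 2986} = \sqrt{2 \cdot 57 \frac{1}{-8 - 24} - 2986} = \sqrt{2 \cdot 57 \frac{1}{-32} - 2986} = \sqrt{2 \cdot 57 \left(- \frac{1}{32}\right) - 2986} = \sqrt{- \frac{57}{16} - 2986} = \sqrt{- \frac{47833}{16}} = \frac{i \sqrt{47833}}{4}$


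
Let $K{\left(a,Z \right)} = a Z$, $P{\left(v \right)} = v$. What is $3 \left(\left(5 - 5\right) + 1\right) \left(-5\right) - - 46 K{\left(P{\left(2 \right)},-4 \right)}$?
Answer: $-383$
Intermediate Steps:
$K{\left(a,Z \right)} = Z a$
$3 \left(\left(5 - 5\right) + 1\right) \left(-5\right) - - 46 K{\left(P{\left(2 \right)},-4 \right)} = 3 \left(\left(5 - 5\right) + 1\right) \left(-5\right) - - 46 \left(\left(-4\right) 2\right) = 3 \left(0 + 1\right) \left(-5\right) - \left(-46\right) \left(-8\right) = 3 \cdot 1 \left(-5\right) - 368 = 3 \left(-5\right) - 368 = -15 - 368 = -383$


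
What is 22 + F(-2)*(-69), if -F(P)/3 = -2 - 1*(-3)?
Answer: 229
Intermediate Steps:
F(P) = -3 (F(P) = -3*(-2 - 1*(-3)) = -3*(-2 + 3) = -3*1 = -3)
22 + F(-2)*(-69) = 22 - 3*(-69) = 22 + 207 = 229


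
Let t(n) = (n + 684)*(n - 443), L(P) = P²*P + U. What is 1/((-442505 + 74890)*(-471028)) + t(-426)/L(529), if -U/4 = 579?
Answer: -38822136198806867/25633043215118320060 ≈ -0.0015145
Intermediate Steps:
U = -2316 (U = -4*579 = -2316)
L(P) = -2316 + P³ (L(P) = P²*P - 2316 = P³ - 2316 = -2316 + P³)
t(n) = (-443 + n)*(684 + n) (t(n) = (684 + n)*(-443 + n) = (-443 + n)*(684 + n))
1/((-442505 + 74890)*(-471028)) + t(-426)/L(529) = 1/((-442505 + 74890)*(-471028)) + (-303012 + (-426)² + 241*(-426))/(-2316 + 529³) = -1/471028/(-367615) + (-303012 + 181476 - 102666)/(-2316 + 148035889) = -1/367615*(-1/471028) - 224202/148033573 = 1/173156958220 - 224202*1/148033573 = 1/173156958220 - 224202/148033573 = -38822136198806867/25633043215118320060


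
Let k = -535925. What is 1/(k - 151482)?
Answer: -1/687407 ≈ -1.4547e-6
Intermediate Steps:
1/(k - 151482) = 1/(-535925 - 151482) = 1/(-687407) = -1/687407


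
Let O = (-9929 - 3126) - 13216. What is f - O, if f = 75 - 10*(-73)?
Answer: 27076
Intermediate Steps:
O = -26271 (O = -13055 - 13216 = -26271)
f = 805 (f = 75 + 730 = 805)
f - O = 805 - 1*(-26271) = 805 + 26271 = 27076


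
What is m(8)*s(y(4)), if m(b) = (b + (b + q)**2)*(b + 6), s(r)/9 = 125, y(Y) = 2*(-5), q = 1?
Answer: 1401750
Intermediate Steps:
y(Y) = -10
s(r) = 1125 (s(r) = 9*125 = 1125)
m(b) = (6 + b)*(b + (1 + b)**2) (m(b) = (b + (b + 1)**2)*(b + 6) = (b + (1 + b)**2)*(6 + b) = (6 + b)*(b + (1 + b)**2))
m(8)*s(y(4)) = (6 + 8**3 + 9*8**2 + 19*8)*1125 = (6 + 512 + 9*64 + 152)*1125 = (6 + 512 + 576 + 152)*1125 = 1246*1125 = 1401750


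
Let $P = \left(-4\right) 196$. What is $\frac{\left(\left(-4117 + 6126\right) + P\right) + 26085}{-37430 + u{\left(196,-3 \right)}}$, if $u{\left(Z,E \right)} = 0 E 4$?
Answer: $- \frac{2731}{3743} \approx -0.72963$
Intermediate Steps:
$P = -784$
$u{\left(Z,E \right)} = 0$ ($u{\left(Z,E \right)} = 0 \cdot 4 = 0$)
$\frac{\left(\left(-4117 + 6126\right) + P\right) + 26085}{-37430 + u{\left(196,-3 \right)}} = \frac{\left(\left(-4117 + 6126\right) - 784\right) + 26085}{-37430 + 0} = \frac{\left(2009 - 784\right) + 26085}{-37430} = \left(1225 + 26085\right) \left(- \frac{1}{37430}\right) = 27310 \left(- \frac{1}{37430}\right) = - \frac{2731}{3743}$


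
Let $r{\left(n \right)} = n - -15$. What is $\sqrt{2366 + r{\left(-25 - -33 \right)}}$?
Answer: $\sqrt{2389} \approx 48.877$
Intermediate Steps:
$r{\left(n \right)} = 15 + n$ ($r{\left(n \right)} = n + 15 = 15 + n$)
$\sqrt{2366 + r{\left(-25 - -33 \right)}} = \sqrt{2366 + \left(15 - -8\right)} = \sqrt{2366 + \left(15 + \left(-25 + 33\right)\right)} = \sqrt{2366 + \left(15 + 8\right)} = \sqrt{2366 + 23} = \sqrt{2389}$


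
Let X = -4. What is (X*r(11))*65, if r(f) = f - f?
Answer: 0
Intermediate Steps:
r(f) = 0
(X*r(11))*65 = -4*0*65 = 0*65 = 0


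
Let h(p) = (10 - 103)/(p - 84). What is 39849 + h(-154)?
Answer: 9484155/238 ≈ 39849.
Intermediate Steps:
h(p) = -93/(-84 + p)
39849 + h(-154) = 39849 - 93/(-84 - 154) = 39849 - 93/(-238) = 39849 - 93*(-1/238) = 39849 + 93/238 = 9484155/238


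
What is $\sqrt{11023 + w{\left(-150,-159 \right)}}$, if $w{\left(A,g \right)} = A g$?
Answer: $\sqrt{34873} \approx 186.74$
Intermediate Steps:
$\sqrt{11023 + w{\left(-150,-159 \right)}} = \sqrt{11023 - -23850} = \sqrt{11023 + 23850} = \sqrt{34873}$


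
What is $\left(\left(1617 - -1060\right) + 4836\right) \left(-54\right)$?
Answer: $-405702$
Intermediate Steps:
$\left(\left(1617 - -1060\right) + 4836\right) \left(-54\right) = \left(\left(1617 + 1060\right) + 4836\right) \left(-54\right) = \left(2677 + 4836\right) \left(-54\right) = 7513 \left(-54\right) = -405702$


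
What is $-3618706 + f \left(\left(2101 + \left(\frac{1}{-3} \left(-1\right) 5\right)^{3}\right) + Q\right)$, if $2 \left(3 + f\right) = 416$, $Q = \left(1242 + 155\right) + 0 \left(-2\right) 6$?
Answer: $- \frac{78318007}{27} \approx -2.9007 \cdot 10^{6}$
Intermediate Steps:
$Q = 1397$ ($Q = 1397 + 0 \cdot 6 = 1397 + 0 = 1397$)
$f = 205$ ($f = -3 + \frac{1}{2} \cdot 416 = -3 + 208 = 205$)
$-3618706 + f \left(\left(2101 + \left(\frac{1}{-3} \left(-1\right) 5\right)^{3}\right) + Q\right) = -3618706 + 205 \left(\left(2101 + \left(\frac{1}{-3} \left(-1\right) 5\right)^{3}\right) + 1397\right) = -3618706 + 205 \left(\left(2101 + \left(\left(- \frac{1}{3}\right) \left(-1\right) 5\right)^{3}\right) + 1397\right) = -3618706 + 205 \left(\left(2101 + \left(\frac{1}{3} \cdot 5\right)^{3}\right) + 1397\right) = -3618706 + 205 \left(\left(2101 + \left(\frac{5}{3}\right)^{3}\right) + 1397\right) = -3618706 + 205 \left(\left(2101 + \frac{125}{27}\right) + 1397\right) = -3618706 + 205 \left(\frac{56852}{27} + 1397\right) = -3618706 + 205 \cdot \frac{94571}{27} = -3618706 + \frac{19387055}{27} = - \frac{78318007}{27}$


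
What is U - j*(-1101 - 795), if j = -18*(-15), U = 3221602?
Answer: 3733522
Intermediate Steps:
j = 270
U - j*(-1101 - 795) = 3221602 - 270*(-1101 - 795) = 3221602 - 270*(-1896) = 3221602 - 1*(-511920) = 3221602 + 511920 = 3733522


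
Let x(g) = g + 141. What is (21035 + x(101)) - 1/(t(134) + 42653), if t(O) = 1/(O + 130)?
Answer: 239587381597/11260393 ≈ 21277.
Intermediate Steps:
x(g) = 141 + g
t(O) = 1/(130 + O)
(21035 + x(101)) - 1/(t(134) + 42653) = (21035 + (141 + 101)) - 1/(1/(130 + 134) + 42653) = (21035 + 242) - 1/(1/264 + 42653) = 21277 - 1/(1/264 + 42653) = 21277 - 1/11260393/264 = 21277 - 1*264/11260393 = 21277 - 264/11260393 = 239587381597/11260393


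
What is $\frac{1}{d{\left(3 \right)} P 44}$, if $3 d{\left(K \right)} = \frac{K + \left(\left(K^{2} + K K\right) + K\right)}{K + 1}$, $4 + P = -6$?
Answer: $- \frac{1}{880} \approx -0.0011364$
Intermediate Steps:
$P = -10$ ($P = -4 - 6 = -10$)
$d{\left(K \right)} = \frac{2 K + 2 K^{2}}{3 \left(1 + K\right)}$ ($d{\left(K \right)} = \frac{\left(K + \left(\left(K^{2} + K K\right) + K\right)\right) \frac{1}{K + 1}}{3} = \frac{\left(K + \left(\left(K^{2} + K^{2}\right) + K\right)\right) \frac{1}{1 + K}}{3} = \frac{\left(K + \left(2 K^{2} + K\right)\right) \frac{1}{1 + K}}{3} = \frac{\left(K + \left(K + 2 K^{2}\right)\right) \frac{1}{1 + K}}{3} = \frac{\left(2 K + 2 K^{2}\right) \frac{1}{1 + K}}{3} = \frac{\frac{1}{1 + K} \left(2 K + 2 K^{2}\right)}{3} = \frac{2 K + 2 K^{2}}{3 \left(1 + K\right)}$)
$\frac{1}{d{\left(3 \right)} P 44} = \frac{1}{\frac{2}{3} \cdot 3 \left(-10\right) 44} = \frac{1}{2 \left(-10\right) 44} = \frac{1}{\left(-20\right) 44} = \frac{1}{-880} = - \frac{1}{880}$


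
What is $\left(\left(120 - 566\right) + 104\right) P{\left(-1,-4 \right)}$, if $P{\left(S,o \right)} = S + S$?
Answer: $684$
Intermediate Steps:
$P{\left(S,o \right)} = 2 S$
$\left(\left(120 - 566\right) + 104\right) P{\left(-1,-4 \right)} = \left(\left(120 - 566\right) + 104\right) 2 \left(-1\right) = \left(-446 + 104\right) \left(-2\right) = \left(-342\right) \left(-2\right) = 684$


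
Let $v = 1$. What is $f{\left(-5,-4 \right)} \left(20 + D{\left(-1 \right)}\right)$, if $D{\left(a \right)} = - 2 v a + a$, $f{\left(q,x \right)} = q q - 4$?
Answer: $441$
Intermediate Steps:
$f{\left(q,x \right)} = -4 + q^{2}$ ($f{\left(q,x \right)} = q^{2} - 4 = -4 + q^{2}$)
$D{\left(a \right)} = - a$ ($D{\left(a \right)} = \left(-2\right) 1 a + a = - 2 a + a = - a$)
$f{\left(-5,-4 \right)} \left(20 + D{\left(-1 \right)}\right) = \left(-4 + \left(-5\right)^{2}\right) \left(20 - -1\right) = \left(-4 + 25\right) \left(20 + 1\right) = 21 \cdot 21 = 441$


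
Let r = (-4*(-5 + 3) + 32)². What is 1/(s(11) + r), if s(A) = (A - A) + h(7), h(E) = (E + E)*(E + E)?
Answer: 1/1796 ≈ 0.00055679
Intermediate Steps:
h(E) = 4*E² (h(E) = (2*E)*(2*E) = 4*E²)
r = 1600 (r = (-4*(-2) + 32)² = (8 + 32)² = 40² = 1600)
s(A) = 196 (s(A) = (A - A) + 4*7² = 0 + 4*49 = 0 + 196 = 196)
1/(s(11) + r) = 1/(196 + 1600) = 1/1796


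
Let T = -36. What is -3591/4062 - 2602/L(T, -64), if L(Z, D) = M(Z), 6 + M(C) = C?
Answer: 1736417/28434 ≈ 61.068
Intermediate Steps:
M(C) = -6 + C
L(Z, D) = -6 + Z
-3591/4062 - 2602/L(T, -64) = -3591/4062 - 2602/(-6 - 36) = -3591*1/4062 - 2602/(-42) = -1197/1354 - 2602*(-1/42) = -1197/1354 + 1301/21 = 1736417/28434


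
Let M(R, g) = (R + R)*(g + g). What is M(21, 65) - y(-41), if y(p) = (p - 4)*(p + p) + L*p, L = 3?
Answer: 1893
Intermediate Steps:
M(R, g) = 4*R*g (M(R, g) = (2*R)*(2*g) = 4*R*g)
y(p) = 3*p + 2*p*(-4 + p) (y(p) = (p - 4)*(p + p) + 3*p = (-4 + p)*(2*p) + 3*p = 2*p*(-4 + p) + 3*p = 3*p + 2*p*(-4 + p))
M(21, 65) - y(-41) = 4*21*65 - (-41)*(-5 + 2*(-41)) = 5460 - (-41)*(-5 - 82) = 5460 - (-41)*(-87) = 5460 - 1*3567 = 5460 - 3567 = 1893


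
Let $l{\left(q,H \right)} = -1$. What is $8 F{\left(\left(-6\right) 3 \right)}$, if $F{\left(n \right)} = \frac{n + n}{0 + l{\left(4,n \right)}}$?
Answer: $288$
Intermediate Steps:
$F{\left(n \right)} = - 2 n$ ($F{\left(n \right)} = \frac{n + n}{0 - 1} = \frac{2 n}{-1} = 2 n \left(-1\right) = - 2 n$)
$8 F{\left(\left(-6\right) 3 \right)} = 8 \left(- 2 \left(\left(-6\right) 3\right)\right) = 8 \left(\left(-2\right) \left(-18\right)\right) = 8 \cdot 36 = 288$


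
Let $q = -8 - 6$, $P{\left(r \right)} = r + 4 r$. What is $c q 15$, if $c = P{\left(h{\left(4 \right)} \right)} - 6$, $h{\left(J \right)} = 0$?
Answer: $1260$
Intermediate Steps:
$P{\left(r \right)} = 5 r$
$q = -14$ ($q = -8 - 6 = -14$)
$c = -6$ ($c = 5 \cdot 0 - 6 = 0 - 6 = -6$)
$c q 15 = \left(-6\right) \left(-14\right) 15 = 84 \cdot 15 = 1260$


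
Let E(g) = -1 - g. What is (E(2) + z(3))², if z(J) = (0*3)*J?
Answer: 9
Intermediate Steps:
z(J) = 0 (z(J) = 0*J = 0)
(E(2) + z(3))² = ((-1 - 1*2) + 0)² = ((-1 - 2) + 0)² = (-3 + 0)² = (-3)² = 9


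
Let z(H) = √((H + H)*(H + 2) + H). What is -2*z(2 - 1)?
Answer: -2*√7 ≈ -5.2915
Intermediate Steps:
z(H) = √(H + 2*H*(2 + H)) (z(H) = √((2*H)*(2 + H) + H) = √(2*H*(2 + H) + H) = √(H + 2*H*(2 + H)))
-2*z(2 - 1) = -2*√(2 - 1)*√(5 + 2*(2 - 1)) = -2*√(5 + 2*1) = -2*√(5 + 2) = -2*√7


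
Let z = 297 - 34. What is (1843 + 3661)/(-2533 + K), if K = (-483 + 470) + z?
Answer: -5504/2283 ≈ -2.4109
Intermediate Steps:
z = 263
K = 250 (K = (-483 + 470) + 263 = -13 + 263 = 250)
(1843 + 3661)/(-2533 + K) = (1843 + 3661)/(-2533 + 250) = 5504/(-2283) = 5504*(-1/2283) = -5504/2283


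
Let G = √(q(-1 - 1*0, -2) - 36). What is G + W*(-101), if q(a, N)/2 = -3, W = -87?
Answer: 8787 + I*√42 ≈ 8787.0 + 6.4807*I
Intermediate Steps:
q(a, N) = -6 (q(a, N) = 2*(-3) = -6)
G = I*√42 (G = √(-6 - 36) = √(-42) = I*√42 ≈ 6.4807*I)
G + W*(-101) = I*√42 - 87*(-101) = I*√42 + 8787 = 8787 + I*√42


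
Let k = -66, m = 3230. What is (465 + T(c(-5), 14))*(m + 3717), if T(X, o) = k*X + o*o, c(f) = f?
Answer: 6884477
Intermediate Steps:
T(X, o) = o² - 66*X (T(X, o) = -66*X + o*o = -66*X + o² = o² - 66*X)
(465 + T(c(-5), 14))*(m + 3717) = (465 + (14² - 66*(-5)))*(3230 + 3717) = (465 + (196 + 330))*6947 = (465 + 526)*6947 = 991*6947 = 6884477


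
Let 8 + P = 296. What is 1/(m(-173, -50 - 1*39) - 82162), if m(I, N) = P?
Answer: -1/81874 ≈ -1.2214e-5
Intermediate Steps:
P = 288 (P = -8 + 296 = 288)
m(I, N) = 288
1/(m(-173, -50 - 1*39) - 82162) = 1/(288 - 82162) = 1/(-81874) = -1/81874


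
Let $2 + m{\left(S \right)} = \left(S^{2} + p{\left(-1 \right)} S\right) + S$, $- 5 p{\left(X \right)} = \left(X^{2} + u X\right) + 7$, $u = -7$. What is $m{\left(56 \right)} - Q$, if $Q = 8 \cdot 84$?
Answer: $2350$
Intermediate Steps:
$p{\left(X \right)} = - \frac{7}{5} - \frac{X^{2}}{5} + \frac{7 X}{5}$ ($p{\left(X \right)} = - \frac{\left(X^{2} - 7 X\right) + 7}{5} = - \frac{7 + X^{2} - 7 X}{5} = - \frac{7}{5} - \frac{X^{2}}{5} + \frac{7 X}{5}$)
$m{\left(S \right)} = -2 + S^{2} - 2 S$ ($m{\left(S \right)} = -2 + \left(\left(S^{2} + \left(- \frac{7}{5} - \frac{\left(-1\right)^{2}}{5} + \frac{7}{5} \left(-1\right)\right) S\right) + S\right) = -2 + \left(\left(S^{2} + \left(- \frac{7}{5} - \frac{1}{5} - \frac{7}{5}\right) S\right) + S\right) = -2 + \left(\left(S^{2} - 3 S\right) + S\right) = -2 + \left(S^{2} - 2 S\right) = -2 + S^{2} - 2 S$)
$Q = 672$
$m{\left(56 \right)} - Q = \left(-2 + 56^{2} - 112\right) - 672 = \left(-2 + 3136 - 112\right) - 672 = 3022 - 672 = 2350$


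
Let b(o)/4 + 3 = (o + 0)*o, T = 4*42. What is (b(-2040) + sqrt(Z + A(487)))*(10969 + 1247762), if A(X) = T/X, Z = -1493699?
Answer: 20953324613628 + 23915889*I*sqrt(981326915)/487 ≈ 2.0953e+13 + 1.5384e+9*I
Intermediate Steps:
T = 168
A(X) = 168/X
b(o) = -12 + 4*o**2 (b(o) = -12 + 4*((o + 0)*o) = -12 + 4*(o*o) = -12 + 4*o**2)
(b(-2040) + sqrt(Z + A(487)))*(10969 + 1247762) = ((-12 + 4*(-2040)**2) + sqrt(-1493699 + 168/487))*(10969 + 1247762) = ((-12 + 4*4161600) + sqrt(-1493699 + 168*(1/487)))*1258731 = ((-12 + 16646400) + sqrt(-1493699 + 168/487))*1258731 = (16646388 + sqrt(-727431245/487))*1258731 = (16646388 + 19*I*sqrt(981326915)/487)*1258731 = 20953324613628 + 23915889*I*sqrt(981326915)/487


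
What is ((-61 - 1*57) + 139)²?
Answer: 441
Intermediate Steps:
((-61 - 1*57) + 139)² = ((-61 - 57) + 139)² = (-118 + 139)² = 21² = 441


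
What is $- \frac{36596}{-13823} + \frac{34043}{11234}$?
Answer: $\frac{881695853}{155287582} \approx 5.6778$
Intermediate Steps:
$- \frac{36596}{-13823} + \frac{34043}{11234} = \left(-36596\right) \left(- \frac{1}{13823}\right) + 34043 \cdot \frac{1}{11234} = \frac{36596}{13823} + \frac{34043}{11234} = \frac{881695853}{155287582}$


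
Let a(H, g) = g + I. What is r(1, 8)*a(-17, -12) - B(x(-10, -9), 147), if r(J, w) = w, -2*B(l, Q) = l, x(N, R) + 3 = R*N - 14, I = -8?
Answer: -247/2 ≈ -123.50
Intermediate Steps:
x(N, R) = -17 + N*R (x(N, R) = -3 + (R*N - 14) = -3 + (N*R - 14) = -3 + (-14 + N*R) = -17 + N*R)
B(l, Q) = -l/2
a(H, g) = -8 + g (a(H, g) = g - 8 = -8 + g)
r(1, 8)*a(-17, -12) - B(x(-10, -9), 147) = 8*(-8 - 12) - (-1)*(-17 - 10*(-9))/2 = 8*(-20) - (-1)*(-17 + 90)/2 = -160 - (-1)*73/2 = -160 - 1*(-73/2) = -160 + 73/2 = -247/2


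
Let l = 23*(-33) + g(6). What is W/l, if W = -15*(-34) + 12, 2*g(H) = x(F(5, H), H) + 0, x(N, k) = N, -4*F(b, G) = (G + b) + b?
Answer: -522/761 ≈ -0.68594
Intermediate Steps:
F(b, G) = -b/2 - G/4 (F(b, G) = -((G + b) + b)/4 = -(G + 2*b)/4 = -b/2 - G/4)
g(H) = -5/4 - H/8 (g(H) = ((-½*5 - H/4) + 0)/2 = ((-5/2 - H/4) + 0)/2 = (-5/2 - H/4)/2 = -5/4 - H/8)
W = 522 (W = 510 + 12 = 522)
l = -761 (l = 23*(-33) + (-5/4 - ⅛*6) = -759 + (-5/4 - ¾) = -759 - 2 = -761)
W/l = 522/(-761) = 522*(-1/761) = -522/761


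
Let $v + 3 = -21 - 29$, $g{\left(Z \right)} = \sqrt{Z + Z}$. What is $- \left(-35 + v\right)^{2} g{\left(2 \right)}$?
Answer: $-15488$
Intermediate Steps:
$g{\left(Z \right)} = \sqrt{2} \sqrt{Z}$ ($g{\left(Z \right)} = \sqrt{2 Z} = \sqrt{2} \sqrt{Z}$)
$v = -53$ ($v = -3 - 50 = -53$)
$- \left(-35 + v\right)^{2} g{\left(2 \right)} = - \left(-35 - 53\right)^{2} \sqrt{2} \sqrt{2} = - \left(-88\right)^{2} \cdot 2 = - 7744 \cdot 2 = \left(-1\right) 15488 = -15488$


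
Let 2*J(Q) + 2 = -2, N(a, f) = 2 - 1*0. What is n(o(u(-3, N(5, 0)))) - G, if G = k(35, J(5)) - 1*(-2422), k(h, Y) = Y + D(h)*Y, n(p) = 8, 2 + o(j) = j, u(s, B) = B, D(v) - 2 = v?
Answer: -2338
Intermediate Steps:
D(v) = 2 + v
N(a, f) = 2 (N(a, f) = 2 + 0 = 2)
o(j) = -2 + j
J(Q) = -2 (J(Q) = -1 + (1/2)*(-2) = -1 - 1 = -2)
k(h, Y) = Y + Y*(2 + h) (k(h, Y) = Y + (2 + h)*Y = Y + Y*(2 + h))
G = 2346 (G = -2*(3 + 35) - 1*(-2422) = -2*38 + 2422 = -76 + 2422 = 2346)
n(o(u(-3, N(5, 0)))) - G = 8 - 1*2346 = 8 - 2346 = -2338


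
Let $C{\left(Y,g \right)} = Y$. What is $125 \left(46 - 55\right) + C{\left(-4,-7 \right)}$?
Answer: $-1129$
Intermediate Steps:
$125 \left(46 - 55\right) + C{\left(-4,-7 \right)} = 125 \left(46 - 55\right) - 4 = 125 \left(-9\right) - 4 = -1125 - 4 = -1129$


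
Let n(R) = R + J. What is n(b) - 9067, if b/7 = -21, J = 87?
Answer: -9127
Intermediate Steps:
b = -147 (b = 7*(-21) = -147)
n(R) = 87 + R (n(R) = R + 87 = 87 + R)
n(b) - 9067 = (87 - 147) - 9067 = -60 - 9067 = -9127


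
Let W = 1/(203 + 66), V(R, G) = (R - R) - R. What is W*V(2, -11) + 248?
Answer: 66710/269 ≈ 247.99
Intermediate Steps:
V(R, G) = -R (V(R, G) = 0 - R = -R)
W = 1/269 ≈ 0.0037175
W*V(2, -11) + 248 = (-1*2)/269 + 248 = (1/269)*(-2) + 248 = -2/269 + 248 = 66710/269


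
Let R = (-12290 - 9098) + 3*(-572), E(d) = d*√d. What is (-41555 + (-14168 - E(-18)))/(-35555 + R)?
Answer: 55723/58659 - 18*I*√2/19553 ≈ 0.94995 - 0.0013019*I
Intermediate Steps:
E(d) = d^(3/2)
R = -23104 (R = -21388 - 1716 = -23104)
(-41555 + (-14168 - E(-18)))/(-35555 + R) = (-41555 + (-14168 - (-18)^(3/2)))/(-35555 - 23104) = (-41555 + (-14168 - (-54)*I*√2))/(-58659) = (-41555 + (-14168 + 54*I*√2))*(-1/58659) = (-55723 + 54*I*√2)*(-1/58659) = 55723/58659 - 18*I*√2/19553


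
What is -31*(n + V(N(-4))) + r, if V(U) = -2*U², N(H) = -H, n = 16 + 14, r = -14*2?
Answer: 34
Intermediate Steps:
r = -28
n = 30
-31*(n + V(N(-4))) + r = -31*(30 - 2*(-1*(-4))²) - 28 = -31*(30 - 2*4²) - 28 = -31*(30 - 2*16) - 28 = -31*(30 - 32) - 28 = -31*(-2) - 28 = 62 - 28 = 34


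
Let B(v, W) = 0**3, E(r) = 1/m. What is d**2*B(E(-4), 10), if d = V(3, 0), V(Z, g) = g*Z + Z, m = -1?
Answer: 0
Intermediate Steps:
E(r) = -1 (E(r) = 1/(-1) = -1)
V(Z, g) = Z + Z*g (V(Z, g) = Z*g + Z = Z + Z*g)
B(v, W) = 0
d = 3 (d = 3*(1 + 0) = 3*1 = 3)
d**2*B(E(-4), 10) = 3**2*0 = 9*0 = 0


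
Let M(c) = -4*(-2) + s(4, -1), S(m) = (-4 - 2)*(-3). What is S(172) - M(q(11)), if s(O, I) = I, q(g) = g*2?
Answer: 11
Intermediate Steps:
q(g) = 2*g
S(m) = 18 (S(m) = -6*(-3) = 18)
M(c) = 7 (M(c) = -4*(-2) - 1 = 8 - 1 = 7)
S(172) - M(q(11)) = 18 - 1*7 = 18 - 7 = 11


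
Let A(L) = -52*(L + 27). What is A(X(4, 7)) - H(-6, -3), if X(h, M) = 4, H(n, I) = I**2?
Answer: -1621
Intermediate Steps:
A(L) = -1404 - 52*L (A(L) = -52*(27 + L) = -1404 - 52*L)
A(X(4, 7)) - H(-6, -3) = (-1404 - 52*4) - 1*(-3)**2 = (-1404 - 208) - 1*9 = -1612 - 9 = -1621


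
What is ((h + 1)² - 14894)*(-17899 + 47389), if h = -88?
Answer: -216014250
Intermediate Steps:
((h + 1)² - 14894)*(-17899 + 47389) = ((-88 + 1)² - 14894)*(-17899 + 47389) = ((-87)² - 14894)*29490 = (7569 - 14894)*29490 = -7325*29490 = -216014250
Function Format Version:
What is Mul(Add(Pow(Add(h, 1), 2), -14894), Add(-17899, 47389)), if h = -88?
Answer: -216014250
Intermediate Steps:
Mul(Add(Pow(Add(h, 1), 2), -14894), Add(-17899, 47389)) = Mul(Add(Pow(Add(-88, 1), 2), -14894), Add(-17899, 47389)) = Mul(Add(Pow(-87, 2), -14894), 29490) = Mul(Add(7569, -14894), 29490) = Mul(-7325, 29490) = -216014250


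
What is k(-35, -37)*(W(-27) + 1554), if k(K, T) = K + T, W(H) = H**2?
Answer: -164376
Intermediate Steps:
k(-35, -37)*(W(-27) + 1554) = (-35 - 37)*((-27)**2 + 1554) = -72*(729 + 1554) = -72*2283 = -164376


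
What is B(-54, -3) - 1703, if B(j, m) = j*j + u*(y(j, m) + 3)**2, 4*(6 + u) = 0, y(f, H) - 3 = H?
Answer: 1159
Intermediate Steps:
y(f, H) = 3 + H
u = -6 (u = -6 + (1/4)*0 = -6 + 0 = -6)
B(j, m) = j**2 - 6*(6 + m)**2 (B(j, m) = j*j - 6*((3 + m) + 3)**2 = j**2 - 6*(6 + m)**2)
B(-54, -3) - 1703 = ((-54)**2 - 6*(6 - 3)**2) - 1703 = (2916 - 6*3**2) - 1703 = (2916 - 6*9) - 1703 = (2916 - 54) - 1703 = 2862 - 1703 = 1159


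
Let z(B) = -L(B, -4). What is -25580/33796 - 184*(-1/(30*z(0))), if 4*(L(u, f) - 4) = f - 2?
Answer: -2034241/633675 ≈ -3.2102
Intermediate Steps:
L(u, f) = 7/2 + f/4 (L(u, f) = 4 + (f - 2)/4 = 4 + (-2 + f)/4 = 4 + (-½ + f/4) = 7/2 + f/4)
z(B) = -5/2 (z(B) = -(7/2 + (¼)*(-4)) = -(7/2 - 1) = -1*5/2 = -5/2)
-25580/33796 - 184*(-1/(30*z(0))) = -25580/33796 - 184/(-5/2*(-5)*6) = -25580*1/33796 - 184/((25/2)*6) = -6395/8449 - 184/75 = -2034241/633675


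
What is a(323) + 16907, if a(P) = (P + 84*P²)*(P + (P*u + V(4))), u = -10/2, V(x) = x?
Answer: -11287962285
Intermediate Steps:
u = -5 (u = -10*½ = -5)
a(P) = (4 - 4*P)*(P + 84*P²) (a(P) = (P + 84*P²)*(P + (P*(-5) + 4)) = (P + 84*P²)*(P + (-5*P + 4)) = (P + 84*P²)*(P + (4 - 5*P)) = (P + 84*P²)*(4 - 4*P) = (4 - 4*P)*(P + 84*P²))
a(323) + 16907 = 4*323*(1 - 84*323² + 83*323) + 16907 = 4*323*(1 - 84*104329 + 26809) + 16907 = 4*323*(1 - 8763636 + 26809) + 16907 = 4*323*(-8736826) + 16907 = -11287979192 + 16907 = -11287962285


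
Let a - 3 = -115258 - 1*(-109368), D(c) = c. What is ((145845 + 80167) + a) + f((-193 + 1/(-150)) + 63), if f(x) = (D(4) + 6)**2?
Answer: 220225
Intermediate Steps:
a = -5887 (a = 3 + (-115258 - 1*(-109368)) = 3 + (-115258 + 109368) = 3 - 5890 = -5887)
f(x) = 100 (f(x) = (4 + 6)**2 = 10**2 = 100)
((145845 + 80167) + a) + f((-193 + 1/(-150)) + 63) = ((145845 + 80167) - 5887) + 100 = (226012 - 5887) + 100 = 220125 + 100 = 220225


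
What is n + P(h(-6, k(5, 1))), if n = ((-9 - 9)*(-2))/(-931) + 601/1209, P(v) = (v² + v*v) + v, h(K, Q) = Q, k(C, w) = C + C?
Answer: 236887597/1125579 ≈ 210.46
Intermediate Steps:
k(C, w) = 2*C
P(v) = v + 2*v² (P(v) = (v² + v²) + v = 2*v² + v = v + 2*v²)
n = 516007/1125579 (n = -18*(-2)*(-1/931) + 601*(1/1209) = 36*(-1/931) + 601/1209 = -36/931 + 601/1209 = 516007/1125579 ≈ 0.45844)
n + P(h(-6, k(5, 1))) = 516007/1125579 + (2*5)*(1 + 2*(2*5)) = 516007/1125579 + 10*(1 + 2*10) = 516007/1125579 + 10*(1 + 20) = 516007/1125579 + 10*21 = 516007/1125579 + 210 = 236887597/1125579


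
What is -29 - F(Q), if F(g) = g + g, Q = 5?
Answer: -39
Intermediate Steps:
F(g) = 2*g
-29 - F(Q) = -29 - 2*5 = -29 - 1*10 = -29 - 10 = -39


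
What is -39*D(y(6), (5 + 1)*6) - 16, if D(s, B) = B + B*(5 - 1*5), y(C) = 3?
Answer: -1420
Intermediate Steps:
D(s, B) = B (D(s, B) = B + B*(5 - 5) = B + B*0 = B + 0 = B)
-39*D(y(6), (5 + 1)*6) - 16 = -39*(5 + 1)*6 - 16 = -234*6 - 16 = -39*36 - 16 = -1404 - 16 = -1420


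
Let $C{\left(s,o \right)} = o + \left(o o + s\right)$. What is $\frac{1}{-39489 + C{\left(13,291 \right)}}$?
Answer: $\frac{1}{45496} \approx 2.198 \cdot 10^{-5}$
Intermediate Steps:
$C{\left(s,o \right)} = o + s + o^{2}$ ($C{\left(s,o \right)} = o + \left(o^{2} + s\right) = o + \left(s + o^{2}\right) = o + s + o^{2}$)
$\frac{1}{-39489 + C{\left(13,291 \right)}} = \frac{1}{-39489 + \left(291 + 13 + 291^{2}\right)} = \frac{1}{-39489 + \left(291 + 13 + 84681\right)} = \frac{1}{-39489 + 84985} = \frac{1}{45496}$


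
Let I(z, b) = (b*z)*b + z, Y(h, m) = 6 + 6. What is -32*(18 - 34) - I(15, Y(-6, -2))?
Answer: -1663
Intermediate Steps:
Y(h, m) = 12
I(z, b) = z + z*b² (I(z, b) = z*b² + z = z + z*b²)
-32*(18 - 34) - I(15, Y(-6, -2)) = -32*(18 - 34) - 15*(1 + 12²) = -32*(-16) - 15*(1 + 144) = 512 - 15*145 = 512 - 1*2175 = 512 - 2175 = -1663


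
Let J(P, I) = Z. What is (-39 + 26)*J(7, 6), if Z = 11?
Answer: -143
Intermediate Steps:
J(P, I) = 11
(-39 + 26)*J(7, 6) = (-39 + 26)*11 = -13*11 = -143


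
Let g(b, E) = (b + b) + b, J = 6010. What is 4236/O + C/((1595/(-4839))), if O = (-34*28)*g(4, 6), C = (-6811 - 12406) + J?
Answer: 60840493661/1518440 ≈ 40068.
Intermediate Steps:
g(b, E) = 3*b (g(b, E) = 2*b + b = 3*b)
C = -13207 (C = (-6811 - 12406) + 6010 = -19217 + 6010 = -13207)
O = -11424 (O = (-34*28)*(3*4) = -952*12 = -11424)
4236/O + C/((1595/(-4839))) = 4236/(-11424) - 13207/(1595/(-4839)) = 4236*(-1/11424) - 13207/(1595*(-1/4839)) = -353/952 - 13207/(-1595/4839) = -353/952 - 13207*(-4839/1595) = -353/952 + 63908673/1595 = 60840493661/1518440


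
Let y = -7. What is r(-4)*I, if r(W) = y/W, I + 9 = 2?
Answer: -49/4 ≈ -12.250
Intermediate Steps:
I = -7 (I = -9 + 2 = -7)
r(W) = -7/W
r(-4)*I = -7/(-4)*(-7) = -7*(-¼)*(-7) = (7/4)*(-7) = -49/4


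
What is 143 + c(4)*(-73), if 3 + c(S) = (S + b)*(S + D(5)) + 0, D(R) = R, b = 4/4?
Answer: -2923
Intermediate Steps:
b = 1 (b = 4*(1/4) = 1)
c(S) = -3 + (1 + S)*(5 + S) (c(S) = -3 + ((S + 1)*(S + 5) + 0) = -3 + ((1 + S)*(5 + S) + 0) = -3 + (1 + S)*(5 + S))
143 + c(4)*(-73) = 143 + (2 + 4**2 + 6*4)*(-73) = 143 + (2 + 16 + 24)*(-73) = 143 + 42*(-73) = 143 - 3066 = -2923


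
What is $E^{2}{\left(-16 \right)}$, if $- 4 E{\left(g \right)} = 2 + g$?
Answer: $\frac{49}{4} \approx 12.25$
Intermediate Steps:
$E{\left(g \right)} = - \frac{1}{2} - \frac{g}{4}$ ($E{\left(g \right)} = - \frac{2 + g}{4} = - \frac{1}{2} - \frac{g}{4}$)
$E^{2}{\left(-16 \right)} = \left(- \frac{1}{2} - -4\right)^{2} = \left(- \frac{1}{2} + 4\right)^{2} = \left(\frac{7}{2}\right)^{2} = \frac{49}{4}$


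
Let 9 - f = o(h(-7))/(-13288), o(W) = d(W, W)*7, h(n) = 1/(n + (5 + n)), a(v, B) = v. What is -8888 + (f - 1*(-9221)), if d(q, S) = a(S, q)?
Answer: 40900457/119592 ≈ 342.00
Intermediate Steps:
d(q, S) = S
h(n) = 1/(5 + 2*n)
o(W) = 7*W (o(W) = W*7 = 7*W)
f = 1076321/119592 (f = 9 - 7/(5 + 2*(-7))/(-13288) = 9 - 7/(5 - 14)*(-1)/13288 = 9 - 7/(-9)*(-1)/13288 = 9 - 7*(-⅑)*(-1)/13288 = 9 - (-7)*(-1)/(9*13288) = 9 - 1*7/119592 = 9 - 7/119592 = 1076321/119592 ≈ 8.9999)
-8888 + (f - 1*(-9221)) = -8888 + (1076321/119592 - 1*(-9221)) = -8888 + (1076321/119592 + 9221) = -8888 + 1103834153/119592 = 40900457/119592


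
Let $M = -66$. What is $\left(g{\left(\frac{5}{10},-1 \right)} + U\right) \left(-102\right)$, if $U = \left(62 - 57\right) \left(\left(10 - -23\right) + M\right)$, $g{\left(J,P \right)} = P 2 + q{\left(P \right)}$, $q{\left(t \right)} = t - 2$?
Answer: $17340$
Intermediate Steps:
$q{\left(t \right)} = -2 + t$
$g{\left(J,P \right)} = -2 + 3 P$ ($g{\left(J,P \right)} = P 2 + \left(-2 + P\right) = 2 P + \left(-2 + P\right) = -2 + 3 P$)
$U = -165$ ($U = \left(62 - 57\right) \left(\left(10 - -23\right) - 66\right) = 5 \left(\left(10 + 23\right) - 66\right) = 5 \left(33 - 66\right) = 5 \left(-33\right) = -165$)
$\left(g{\left(\frac{5}{10},-1 \right)} + U\right) \left(-102\right) = \left(\left(-2 + 3 \left(-1\right)\right) - 165\right) \left(-102\right) = \left(\left(-2 - 3\right) - 165\right) \left(-102\right) = \left(-5 - 165\right) \left(-102\right) = \left(-170\right) \left(-102\right) = 17340$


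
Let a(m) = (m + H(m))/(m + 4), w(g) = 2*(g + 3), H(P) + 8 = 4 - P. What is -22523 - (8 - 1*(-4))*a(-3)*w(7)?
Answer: -21563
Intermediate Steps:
H(P) = -4 - P (H(P) = -8 + (4 - P) = -4 - P)
w(g) = 6 + 2*g (w(g) = 2*(3 + g) = 6 + 2*g)
a(m) = -4/(4 + m) (a(m) = (m + (-4 - m))/(m + 4) = -4/(4 + m))
-22523 - (8 - 1*(-4))*a(-3)*w(7) = -22523 - (8 - 1*(-4))*(-4/(4 - 3))*(6 + 2*7) = -22523 - (8 + 4)*(-4/1)*(6 + 14) = -22523 - 12*(-4*1)*20 = -22523 - 12*(-4)*20 = -22523 - (-48)*20 = -22523 - 1*(-960) = -22523 + 960 = -21563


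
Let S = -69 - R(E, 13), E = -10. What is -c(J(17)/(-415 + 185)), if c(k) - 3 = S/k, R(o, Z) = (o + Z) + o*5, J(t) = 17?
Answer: -5111/17 ≈ -300.65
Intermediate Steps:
R(o, Z) = Z + 6*o (R(o, Z) = (Z + o) + 5*o = Z + 6*o)
S = -22 (S = -69 - (13 + 6*(-10)) = -69 - (13 - 60) = -69 - 1*(-47) = -69 + 47 = -22)
c(k) = 3 - 22/k
-c(J(17)/(-415 + 185)) = -(3 - 22/(17/(-415 + 185))) = -(3 - 22/(17/(-230))) = -(3 - 22/(17*(-1/230))) = -(3 - 22/(-17/230)) = -(3 - 22*(-230/17)) = -(3 + 5060/17) = -1*5111/17 = -5111/17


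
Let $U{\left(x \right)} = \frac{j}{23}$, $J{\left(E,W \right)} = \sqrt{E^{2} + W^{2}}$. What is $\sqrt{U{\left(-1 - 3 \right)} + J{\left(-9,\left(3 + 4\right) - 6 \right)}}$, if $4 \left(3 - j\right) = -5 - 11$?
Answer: $\frac{\sqrt{161 + 529 \sqrt{82}}}{23} \approx 3.0594$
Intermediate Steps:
$j = 7$ ($j = 3 - \frac{-5 - 11}{4} = 3 - -4 = 3 + 4 = 7$)
$U{\left(x \right)} = \frac{7}{23}$
$\sqrt{U{\left(-1 - 3 \right)} + J{\left(-9,\left(3 + 4\right) - 6 \right)}} = \sqrt{\frac{7}{23} + \sqrt{\left(-9\right)^{2} + \left(\left(3 + 4\right) - 6\right)^{2}}} = \sqrt{\frac{7}{23} + \sqrt{81 + \left(7 - 6\right)^{2}}} = \sqrt{\frac{7}{23} + \sqrt{81 + 1^{2}}} = \sqrt{\frac{7}{23} + \sqrt{81 + 1}} = \sqrt{\frac{7}{23} + \sqrt{82}}$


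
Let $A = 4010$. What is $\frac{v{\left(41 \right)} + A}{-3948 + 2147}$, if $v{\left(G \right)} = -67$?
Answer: $- \frac{3943}{1801} \approx -2.1893$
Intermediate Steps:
$\frac{v{\left(41 \right)} + A}{-3948 + 2147} = \frac{-67 + 4010}{-3948 + 2147} = \frac{3943}{-1801} = 3943 \left(- \frac{1}{1801}\right) = - \frac{3943}{1801}$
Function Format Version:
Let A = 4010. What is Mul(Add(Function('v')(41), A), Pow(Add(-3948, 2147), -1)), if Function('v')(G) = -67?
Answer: Rational(-3943, 1801) ≈ -2.1893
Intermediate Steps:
Mul(Add(Function('v')(41), A), Pow(Add(-3948, 2147), -1)) = Mul(Add(-67, 4010), Pow(Add(-3948, 2147), -1)) = Mul(3943, Pow(-1801, -1)) = Mul(3943, Rational(-1, 1801)) = Rational(-3943, 1801)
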